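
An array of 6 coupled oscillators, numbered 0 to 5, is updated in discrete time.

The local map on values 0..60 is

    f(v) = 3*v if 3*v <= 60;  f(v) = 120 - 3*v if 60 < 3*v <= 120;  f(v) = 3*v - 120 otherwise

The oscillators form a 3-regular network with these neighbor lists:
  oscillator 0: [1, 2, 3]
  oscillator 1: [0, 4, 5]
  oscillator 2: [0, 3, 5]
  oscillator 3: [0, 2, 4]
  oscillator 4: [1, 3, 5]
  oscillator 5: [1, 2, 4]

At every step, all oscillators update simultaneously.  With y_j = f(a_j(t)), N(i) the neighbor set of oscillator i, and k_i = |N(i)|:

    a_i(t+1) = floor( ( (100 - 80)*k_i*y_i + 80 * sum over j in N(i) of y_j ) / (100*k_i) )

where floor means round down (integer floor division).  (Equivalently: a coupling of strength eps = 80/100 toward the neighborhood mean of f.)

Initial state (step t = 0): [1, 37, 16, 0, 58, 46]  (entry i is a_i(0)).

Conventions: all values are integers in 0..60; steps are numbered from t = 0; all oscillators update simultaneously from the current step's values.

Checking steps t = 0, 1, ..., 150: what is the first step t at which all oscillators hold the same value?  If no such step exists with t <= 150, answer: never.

Answer: 24
Key observation: Synchronization is absorbing here: once all oscillators are equal they stay equal, and step 24 is the first all-equal step.

Derivation:
t=0: [1, 37, 16, 0, 58, 46]  (not all equal)
t=1: [15, 21, 15, 28, 18, 33]  (not all equal)
t=2: [45, 43, 36, 45, 41, 45]  (not all equal)
t=3: [12, 10, 14, 11, 11, 9]  (not all equal)
t=4: [35, 31, 34, 36, 30, 33]  (not all equal)
t=5: [18, 23, 16, 19, 22, 24]  (not all equal)
t=6: [52, 51, 52, 53, 52, 50]  (not all equal)
t=7: [36, 33, 35, 36, 34, 34]  (not all equal)
t=8: [15, 17, 14, 14, 17, 18]  (not all equal)
t=9: [45, 50, 46, 45, 49, 49]  (not all equal)
t=10: [19, 24, 18, 19, 24, 25]  (not all equal)
t=11: [53, 49, 53, 53, 49, 49]  (not all equal)
t=12: [35, 30, 35, 35, 30, 30]  (not all equal)
t=13: [19, 26, 19, 19, 26, 26]  (not all equal)
t=14: [53, 46, 53, 53, 46, 46]  (not all equal)
t=15: [33, 23, 33, 33, 23, 23]  (not all equal)
t=16: [29, 43, 29, 29, 43, 43]  (not all equal)
t=17: [26, 15, 26, 26, 15, 15]  (not all equal)
t=18: [42, 44, 42, 42, 44, 44]  (not all equal)
t=19: [7, 10, 7, 7, 10, 10]  (not all equal)
t=20: [23, 27, 23, 23, 27, 27]  (not all equal)
t=21: [47, 42, 47, 47, 42, 42]  (not all equal)
t=22: [17, 10, 17, 17, 10, 10]  (not all equal)
t=23: [45, 35, 45, 45, 35, 35]  (not all equal)
t=24: [15, 15, 15, 15, 15, 15]  (all equal)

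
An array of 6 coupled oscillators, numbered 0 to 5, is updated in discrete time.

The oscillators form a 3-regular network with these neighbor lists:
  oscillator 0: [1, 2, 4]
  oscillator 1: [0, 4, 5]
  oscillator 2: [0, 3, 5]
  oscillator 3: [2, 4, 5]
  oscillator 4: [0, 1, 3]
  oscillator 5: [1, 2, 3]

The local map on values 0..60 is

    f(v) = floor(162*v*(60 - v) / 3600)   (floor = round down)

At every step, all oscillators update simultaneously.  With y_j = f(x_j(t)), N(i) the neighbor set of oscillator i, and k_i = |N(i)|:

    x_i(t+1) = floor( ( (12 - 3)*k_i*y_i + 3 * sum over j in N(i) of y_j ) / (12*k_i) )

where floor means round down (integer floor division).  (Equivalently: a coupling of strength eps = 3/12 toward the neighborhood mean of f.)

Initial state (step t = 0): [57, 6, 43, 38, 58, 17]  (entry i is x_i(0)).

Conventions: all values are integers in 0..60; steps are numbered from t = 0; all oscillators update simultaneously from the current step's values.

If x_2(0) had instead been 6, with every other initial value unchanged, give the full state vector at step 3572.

Simulating step by step:
t=0: [57, 6, 6, 38, 58, 17]
t=1: [8, 14, 16, 32, 8, 29]
t=2: [19, 27, 31, 37, 20, 38]
t=3: [35, 39, 39, 37, 36, 37]
t=4: [38, 36, 36, 37, 37, 37]
t=5: [37, 37, 37, 38, 37, 38]
t=6: [38, 37, 37, 37, 37, 37]
t=7: [37, 37, 37, 38, 37, 38]

Answer: [38, 37, 37, 37, 37, 37]
Key observation: The state at step 5, [37, 37, 37, 38, 37, 38], reappears at step 7: the system is in a cycle of period 2 from step 5 on.  Therefore the state at step 3572 equals the state at step 5 + ((3572 - 5) mod 2) = 6, which is [38, 37, 37, 37, 37, 37].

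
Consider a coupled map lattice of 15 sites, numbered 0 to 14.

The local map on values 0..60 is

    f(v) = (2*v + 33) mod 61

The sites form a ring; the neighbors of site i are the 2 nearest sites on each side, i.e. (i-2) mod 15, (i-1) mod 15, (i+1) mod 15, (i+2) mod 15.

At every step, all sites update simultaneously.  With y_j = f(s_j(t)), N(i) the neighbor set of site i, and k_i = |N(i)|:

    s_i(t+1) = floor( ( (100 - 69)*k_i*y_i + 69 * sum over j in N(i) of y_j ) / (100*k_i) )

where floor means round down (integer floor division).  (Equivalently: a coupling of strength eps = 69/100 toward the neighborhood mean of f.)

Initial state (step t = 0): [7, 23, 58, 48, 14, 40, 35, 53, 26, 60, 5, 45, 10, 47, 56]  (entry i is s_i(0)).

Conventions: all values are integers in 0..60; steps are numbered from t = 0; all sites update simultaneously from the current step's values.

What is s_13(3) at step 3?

Answer: s_13(3) = 16

Derivation:
t=0: [7, 23, 58, 48, 14, 40, 35, 53, 26, 60, 5, 45, 10, 47, 56]
t=1: [27, 23, 20, 18, 22, 27, 29, 30, 30, 24, 32, 23, 28, 22, 28]
t=2: [20, 18, 15, 14, 18, 22, 27, 28, 30, 26, 28, 22, 25, 22, 23]
t=3: [11, 8, 5, 5, 10, 15, 22, 25, 28, 25, 24, 20, 20, 16, 15]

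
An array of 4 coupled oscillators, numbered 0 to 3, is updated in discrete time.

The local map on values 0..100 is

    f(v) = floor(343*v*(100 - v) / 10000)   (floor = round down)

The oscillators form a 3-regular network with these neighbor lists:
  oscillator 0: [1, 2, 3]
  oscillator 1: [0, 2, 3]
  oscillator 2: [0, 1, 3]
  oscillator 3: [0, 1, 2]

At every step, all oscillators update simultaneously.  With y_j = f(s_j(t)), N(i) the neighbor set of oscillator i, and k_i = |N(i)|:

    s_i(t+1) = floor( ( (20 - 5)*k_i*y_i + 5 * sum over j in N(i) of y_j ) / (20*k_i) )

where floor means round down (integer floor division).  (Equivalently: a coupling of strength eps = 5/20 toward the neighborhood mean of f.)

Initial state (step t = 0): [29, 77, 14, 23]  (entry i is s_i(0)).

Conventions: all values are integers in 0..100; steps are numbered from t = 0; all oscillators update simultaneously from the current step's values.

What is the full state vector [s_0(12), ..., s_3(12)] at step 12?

Simulating step by step:
t=0: [29, 77, 14, 23]
t=1: [65, 59, 46, 59]
t=2: [79, 81, 83, 81]
t=3: [54, 52, 49, 52]
t=4: [85, 85, 85, 85]
t=5: [43, 43, 43, 43]
t=6: [84, 84, 84, 84]
t=7: [46, 46, 46, 46]
t=8: [85, 85, 85, 85]
t=9: [43, 43, 43, 43]
t=10: [84, 84, 84, 84]
t=11: [46, 46, 46, 46]
t=12: [85, 85, 85, 85]

Answer: [85, 85, 85, 85]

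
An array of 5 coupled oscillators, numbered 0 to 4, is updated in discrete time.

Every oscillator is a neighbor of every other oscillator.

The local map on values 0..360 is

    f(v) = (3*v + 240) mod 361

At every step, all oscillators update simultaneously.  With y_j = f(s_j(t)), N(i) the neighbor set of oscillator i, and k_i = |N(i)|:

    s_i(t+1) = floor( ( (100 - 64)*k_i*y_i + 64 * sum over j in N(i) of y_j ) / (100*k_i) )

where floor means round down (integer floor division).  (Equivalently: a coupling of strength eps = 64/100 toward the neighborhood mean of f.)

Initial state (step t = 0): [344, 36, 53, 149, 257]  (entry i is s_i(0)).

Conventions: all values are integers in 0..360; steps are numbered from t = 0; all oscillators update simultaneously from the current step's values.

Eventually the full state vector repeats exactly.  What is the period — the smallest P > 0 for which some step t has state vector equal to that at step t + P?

Simulating step by step:
t=0: [344, 36, 53, 149, 257]
t=1: [228, 260, 198, 255, 248]
t=2: [225, 244, 207, 241, 237]
t=3: [206, 218, 196, 216, 214]
t=4: [145, 152, 139, 151, 150]
t=5: [319, 323, 316, 323, 322]
t=6: [117, 120, 116, 120, 119]
t=7: [233, 235, 232, 235, 234]
t=8: [218, 220, 218, 220, 219]
t=9: [174, 175, 174, 175, 175]
t=10: [41, 42, 41, 42, 42]
t=11: [3, 4, 3, 4, 4]
t=12: [250, 251, 250, 251, 251]
t=13: [269, 270, 269, 270, 270]
t=14: [326, 327, 326, 327, 327]
t=15: [136, 137, 136, 137, 137]
t=16: [288, 289, 288, 289, 289]
t=17: [22, 23, 22, 23, 23]
t=18: [307, 308, 307, 308, 308]
t=19: [79, 80, 79, 80, 80]
t=20: [117, 118, 117, 118, 118]
t=21: [231, 232, 231, 232, 232]
t=22: [212, 213, 212, 213, 213]
t=23: [155, 156, 155, 156, 156]
t=24: [345, 346, 345, 346, 346]
t=25: [193, 194, 193, 194, 194]
t=26: [98, 99, 98, 99, 99]
t=27: [174, 175, 174, 175, 175]

Answer: 18
Key observation: The state at step 9, [174, 175, 174, 175, 175], reappears at step 27 — and no state repeats earlier — so the cycle the system enters has period 18.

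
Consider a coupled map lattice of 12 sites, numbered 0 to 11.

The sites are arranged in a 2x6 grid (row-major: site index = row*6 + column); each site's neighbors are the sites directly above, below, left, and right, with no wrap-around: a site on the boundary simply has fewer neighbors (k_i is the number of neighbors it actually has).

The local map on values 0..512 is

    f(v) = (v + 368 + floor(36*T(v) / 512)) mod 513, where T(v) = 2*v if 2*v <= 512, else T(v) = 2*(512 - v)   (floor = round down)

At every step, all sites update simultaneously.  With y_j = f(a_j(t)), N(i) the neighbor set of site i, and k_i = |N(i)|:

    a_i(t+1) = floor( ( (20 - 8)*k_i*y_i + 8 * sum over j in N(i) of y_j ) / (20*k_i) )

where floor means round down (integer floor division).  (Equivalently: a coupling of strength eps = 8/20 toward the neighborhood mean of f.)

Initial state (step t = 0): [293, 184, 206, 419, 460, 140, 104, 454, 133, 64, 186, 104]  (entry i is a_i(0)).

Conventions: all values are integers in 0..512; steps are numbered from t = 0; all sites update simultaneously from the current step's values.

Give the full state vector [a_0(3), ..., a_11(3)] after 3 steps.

Answer: [130, 235, 271, 178, 445, 388, 104, 175, 242, 179, 387, 205]

Derivation:
t=0: [293, 184, 206, 419, 460, 140, 104, 454, 133, 64, 186, 104]
t=1: [216, 116, 101, 285, 242, 170, 390, 264, 116, 312, 206, 307]
t=2: [213, 398, 445, 210, 119, 93, 208, 260, 410, 218, 122, 141]
t=3: [130, 235, 271, 178, 445, 388, 104, 175, 242, 179, 387, 205]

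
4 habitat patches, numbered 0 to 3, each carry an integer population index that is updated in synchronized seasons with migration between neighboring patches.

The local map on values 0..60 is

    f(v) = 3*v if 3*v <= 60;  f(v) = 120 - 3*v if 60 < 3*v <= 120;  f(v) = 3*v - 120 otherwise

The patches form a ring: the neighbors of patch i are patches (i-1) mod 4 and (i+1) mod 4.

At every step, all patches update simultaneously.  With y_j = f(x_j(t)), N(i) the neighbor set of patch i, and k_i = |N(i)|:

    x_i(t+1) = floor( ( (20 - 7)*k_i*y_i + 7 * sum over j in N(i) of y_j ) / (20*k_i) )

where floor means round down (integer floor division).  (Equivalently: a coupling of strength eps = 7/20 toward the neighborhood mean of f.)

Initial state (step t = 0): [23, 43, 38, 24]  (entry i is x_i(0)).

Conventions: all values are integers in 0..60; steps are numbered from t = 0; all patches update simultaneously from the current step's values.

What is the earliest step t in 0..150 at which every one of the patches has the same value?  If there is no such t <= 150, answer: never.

Simulating step by step:
t=0: [23, 43, 38, 24]  (not all equal)
t=1: [43, 15, 13, 41]  (not all equal)
t=2: [14, 37, 33, 10]  (not all equal)
t=3: [34, 16, 20, 30]  (not all equal)
t=4: [25, 44, 52, 33]  (not all equal)
t=5: [35, 21, 29, 27]  (not all equal)
t=6: [26, 45, 38, 33]  (not all equal)
t=7: [33, 18, 10, 22]  (not all equal)
t=8: [32, 44, 38, 44]  (not all equal)
t=9: [19, 13, 8, 13]  (not all equal)
t=10: [50, 39, 29, 39]  (not all equal)
t=11: [20, 12, 22, 12]  (not all equal)
t=12: [51, 43, 47, 43]  (not all equal)
t=13: [24, 15, 16, 15]  (not all equal)
t=14: [46, 46, 46, 46]  (all equal)

Answer: 14
Key observation: Synchronization is absorbing here: once all patches are equal they stay equal, and step 14 is the first all-equal step.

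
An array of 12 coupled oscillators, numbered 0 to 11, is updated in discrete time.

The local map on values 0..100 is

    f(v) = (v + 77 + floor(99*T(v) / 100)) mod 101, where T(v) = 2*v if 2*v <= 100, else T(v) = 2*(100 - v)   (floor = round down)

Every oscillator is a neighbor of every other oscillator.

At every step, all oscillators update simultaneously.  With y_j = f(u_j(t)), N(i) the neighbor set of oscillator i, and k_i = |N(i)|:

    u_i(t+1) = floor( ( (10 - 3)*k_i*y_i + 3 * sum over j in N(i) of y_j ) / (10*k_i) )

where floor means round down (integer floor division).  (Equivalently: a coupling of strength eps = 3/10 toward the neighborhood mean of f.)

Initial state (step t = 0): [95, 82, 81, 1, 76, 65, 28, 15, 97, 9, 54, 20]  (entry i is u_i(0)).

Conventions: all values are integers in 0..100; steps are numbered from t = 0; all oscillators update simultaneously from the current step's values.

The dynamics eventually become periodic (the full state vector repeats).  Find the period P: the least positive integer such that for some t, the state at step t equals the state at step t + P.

Simulating step by step:
t=0: [95, 82, 81, 1, 76, 65, 28, 15, 97, 9, 54, 20]
t=1: [72, 80, 81, 71, 84, 24, 57, 31, 70, 19, 31, 41]
t=2: [18, 80, 80, 18, 78, 48, 28, 62, 19, 38, 62, 82]
t=3: [37, 81, 81, 37, 83, 30, 57, 26, 39, 77, 26, 80]
t=4: [83, 88, 88, 83, 87, 68, 36, 60, 87, 91, 60, 89]
t=5: [84, 80, 80, 84, 81, 26, 78, 31, 81, 78, 31, 80]
t=6: [89, 92, 92, 89, 91, 63, 93, 74, 91, 93, 74, 92]
t=7: [78, 76, 76, 78, 77, 28, 76, 20, 77, 76, 20, 76]
t=8: [92, 94, 94, 92, 93, 67, 94, 51, 93, 94, 51, 94]
t=9: [77, 75, 75, 77, 76, 26, 75, 36, 76, 75, 36, 75]
t=10: [96, 97, 97, 96, 96, 66, 97, 86, 96, 97, 86, 97]
t=11: [77, 76, 76, 77, 77, 29, 76, 84, 77, 76, 84, 76]
t=12: [96, 97, 97, 96, 96, 72, 97, 92, 96, 97, 92, 97]
t=13: [76, 76, 76, 76, 76, 25, 76, 79, 76, 76, 79, 76]
t=14: [97, 97, 97, 97, 97, 64, 97, 95, 97, 97, 95, 97]
t=15: [76, 76, 76, 76, 76, 30, 76, 77, 76, 76, 77, 76]
t=16: [98, 98, 98, 98, 98, 75, 98, 97, 98, 98, 97, 98]
t=17: [77, 77, 77, 77, 77, 93, 77, 78, 77, 77, 78, 77]
t=18: [97, 97, 97, 97, 97, 86, 97, 96, 97, 97, 96, 97]
t=19: [78, 78, 78, 78, 78, 85, 78, 79, 78, 78, 79, 78]
t=20: [96, 96, 96, 96, 96, 92, 96, 96, 96, 96, 96, 96]
t=21: [79, 79, 79, 79, 79, 81, 79, 79, 79, 79, 79, 79]
t=22: [95, 95, 95, 95, 95, 94, 95, 95, 95, 95, 95, 95]
t=23: [80, 80, 80, 80, 80, 80, 80, 80, 80, 80, 80, 80]
t=24: [95, 95, 95, 95, 95, 95, 95, 95, 95, 95, 95, 95]
t=25: [80, 80, 80, 80, 80, 80, 80, 80, 80, 80, 80, 80]

Answer: 2
Key observation: The state at step 23, [80, 80, 80, 80, 80, 80, 80, 80, 80, 80, 80, 80], reappears at step 25 — and no state repeats earlier — so the cycle the system enters has period 2.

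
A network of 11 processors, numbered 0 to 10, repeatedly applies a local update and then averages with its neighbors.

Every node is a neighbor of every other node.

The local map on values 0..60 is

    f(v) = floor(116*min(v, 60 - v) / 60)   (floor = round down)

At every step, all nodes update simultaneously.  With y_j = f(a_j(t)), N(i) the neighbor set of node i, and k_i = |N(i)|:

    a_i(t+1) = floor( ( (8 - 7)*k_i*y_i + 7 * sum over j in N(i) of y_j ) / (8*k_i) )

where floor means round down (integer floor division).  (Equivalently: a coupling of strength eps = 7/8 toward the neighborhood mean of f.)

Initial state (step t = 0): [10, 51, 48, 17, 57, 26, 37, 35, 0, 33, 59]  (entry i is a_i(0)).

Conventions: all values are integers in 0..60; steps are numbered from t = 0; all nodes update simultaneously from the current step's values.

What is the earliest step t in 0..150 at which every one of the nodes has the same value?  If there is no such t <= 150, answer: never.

Simulating step by step:
t=0: [10, 51, 48, 17, 57, 26, 37, 35, 0, 33, 59]  (not all equal)
t=1: [26, 26, 26, 26, 25, 27, 27, 27, 25, 27, 25]  (not all equal)
t=2: [50, 50, 50, 50, 50, 50, 50, 50, 50, 50, 50]  (all equal)

Answer: 2
Key observation: Synchronization is absorbing here: once all nodes are equal they stay equal, and step 2 is the first all-equal step.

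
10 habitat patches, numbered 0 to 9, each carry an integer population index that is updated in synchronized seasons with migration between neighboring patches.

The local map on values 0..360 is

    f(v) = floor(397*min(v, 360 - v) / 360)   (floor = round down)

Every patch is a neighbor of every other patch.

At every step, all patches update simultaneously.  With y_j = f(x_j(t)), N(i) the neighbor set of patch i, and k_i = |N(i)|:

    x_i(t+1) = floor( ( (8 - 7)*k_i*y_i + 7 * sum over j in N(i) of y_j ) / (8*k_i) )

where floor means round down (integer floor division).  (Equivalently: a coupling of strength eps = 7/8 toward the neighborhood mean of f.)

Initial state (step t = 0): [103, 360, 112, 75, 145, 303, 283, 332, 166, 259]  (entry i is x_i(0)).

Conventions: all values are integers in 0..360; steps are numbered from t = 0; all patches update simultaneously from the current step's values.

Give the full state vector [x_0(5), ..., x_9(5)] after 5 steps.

Simulating step by step:
t=0: [103, 360, 112, 75, 145, 303, 283, 332, 166, 259]
t=1: [95, 92, 95, 94, 96, 93, 94, 92, 97, 95]
t=2: [103, 103, 103, 103, 103, 103, 103, 103, 103, 103]
t=3: [113, 113, 113, 113, 113, 113, 113, 113, 113, 113]
t=4: [124, 124, 124, 124, 124, 124, 124, 124, 124, 124]
t=5: [136, 136, 136, 136, 136, 136, 136, 136, 136, 136]

Answer: [136, 136, 136, 136, 136, 136, 136, 136, 136, 136]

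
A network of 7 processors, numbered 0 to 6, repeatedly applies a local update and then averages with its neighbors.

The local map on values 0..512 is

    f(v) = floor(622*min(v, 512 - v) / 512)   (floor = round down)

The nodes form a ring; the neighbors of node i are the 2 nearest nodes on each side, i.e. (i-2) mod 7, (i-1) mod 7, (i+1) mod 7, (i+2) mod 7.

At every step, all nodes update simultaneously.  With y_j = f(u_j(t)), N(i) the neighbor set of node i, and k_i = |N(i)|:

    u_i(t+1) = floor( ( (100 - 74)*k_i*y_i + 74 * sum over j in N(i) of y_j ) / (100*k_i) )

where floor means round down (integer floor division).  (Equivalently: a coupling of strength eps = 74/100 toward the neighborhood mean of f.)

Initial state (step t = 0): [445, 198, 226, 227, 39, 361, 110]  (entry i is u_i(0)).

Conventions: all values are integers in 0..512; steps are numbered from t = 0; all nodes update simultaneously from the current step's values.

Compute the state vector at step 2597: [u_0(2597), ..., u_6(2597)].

Simulating step by step:
t=0: [445, 198, 226, 227, 39, 361, 110]
t=1: [174, 203, 190, 209, 172, 146, 136]
t=2: [206, 222, 229, 225, 206, 200, 198]
t=3: [255, 262, 265, 263, 256, 250, 249]
t=4: [303, 303, 304, 303, 304, 305, 305]
t=5: [252, 252, 252, 252, 251, 251, 251]
t=6: [305, 305, 305, 305, 304, 304, 304]
t=7: [251, 251, 251, 251, 251, 251, 251]
t=8: [304, 304, 304, 304, 304, 304, 304]
t=9: [252, 252, 252, 252, 252, 252, 252]
t=10: [306, 306, 306, 306, 306, 306, 306]
t=11: [250, 250, 250, 250, 250, 250, 250]
t=12: [303, 303, 303, 303, 303, 303, 303]
t=13: [253, 253, 253, 253, 253, 253, 253]
t=14: [307, 307, 307, 307, 307, 307, 307]
t=15: [249, 249, 249, 249, 249, 249, 249]
t=16: [302, 302, 302, 302, 302, 302, 302]
t=17: [255, 255, 255, 255, 255, 255, 255]
t=18: [309, 309, 309, 309, 309, 309, 309]
t=19: [246, 246, 246, 246, 246, 246, 246]
t=20: [298, 298, 298, 298, 298, 298, 298]
t=21: [259, 259, 259, 259, 259, 259, 259]
t=22: [307, 307, 307, 307, 307, 307, 307]

Answer: [259, 259, 259, 259, 259, 259, 259]
Key observation: The state at step 14, [307, 307, 307, 307, 307, 307, 307], reappears at step 22: the system is in a cycle of period 8 from step 14 on.  Therefore the state at step 2597 equals the state at step 14 + ((2597 - 14) mod 8) = 21, which is [259, 259, 259, 259, 259, 259, 259].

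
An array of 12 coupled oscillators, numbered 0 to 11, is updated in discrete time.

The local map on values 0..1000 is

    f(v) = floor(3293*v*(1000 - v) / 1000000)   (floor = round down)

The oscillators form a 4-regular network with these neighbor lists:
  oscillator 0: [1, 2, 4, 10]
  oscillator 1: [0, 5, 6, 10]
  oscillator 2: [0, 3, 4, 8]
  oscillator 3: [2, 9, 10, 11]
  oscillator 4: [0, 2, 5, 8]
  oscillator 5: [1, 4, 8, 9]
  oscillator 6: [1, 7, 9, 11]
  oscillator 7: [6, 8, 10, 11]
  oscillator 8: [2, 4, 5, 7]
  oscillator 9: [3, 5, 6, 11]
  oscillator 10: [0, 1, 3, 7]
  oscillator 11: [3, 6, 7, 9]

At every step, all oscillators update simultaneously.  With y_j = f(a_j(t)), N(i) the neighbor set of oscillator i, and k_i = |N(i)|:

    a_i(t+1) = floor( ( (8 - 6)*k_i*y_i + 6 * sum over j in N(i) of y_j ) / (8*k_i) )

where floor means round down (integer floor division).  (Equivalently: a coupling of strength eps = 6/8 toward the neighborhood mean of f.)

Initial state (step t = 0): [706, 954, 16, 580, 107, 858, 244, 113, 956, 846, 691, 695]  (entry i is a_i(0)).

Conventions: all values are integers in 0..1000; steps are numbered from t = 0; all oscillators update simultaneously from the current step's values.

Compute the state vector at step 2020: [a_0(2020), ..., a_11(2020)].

Simulating step by step:
t=0: [706, 954, 16, 580, 107, 858, 244, 113, 956, 846, 691, 695]
t=1: [398, 484, 375, 553, 317, 292, 451, 484, 240, 577, 543, 581]
t=2: [782, 786, 738, 801, 710, 720, 812, 774, 709, 783, 812, 810]
t=3: [584, 556, 616, 544, 645, 628, 536, 554, 648, 551, 540, 531]
t=4: [792, 803, 779, 809, 769, 779, 815, 804, 771, 807, 811, 816]
t=5: [543, 525, 556, 516, 568, 553, 507, 518, 564, 515, 517, 504]
t=6: [816, 819, 813, 820, 811, 814, 822, 819, 812, 820, 820, 822]
t=7: [494, 489, 497, 487, 499, 495, 484, 487, 498, 486, 488, 484]
t=8: [822, 822, 822, 822, 823, 822, 822, 822, 822, 822, 822, 822]
t=9: [480, 481, 480, 481, 480, 480, 481, 481, 480, 481, 481, 481]
t=10: [821, 821, 821, 821, 821, 821, 822, 821, 821, 821, 821, 822]
t=11: [483, 482, 483, 482, 483, 483, 482, 482, 483, 482, 483, 482]
t=12: [822, 822, 822, 822, 822, 822, 822, 822, 822, 822, 822, 822]
t=13: [481, 481, 481, 481, 481, 481, 481, 481, 481, 481, 481, 481]
t=14: [822, 822, 822, 822, 822, 822, 822, 822, 822, 822, 822, 822]

Answer: [822, 822, 822, 822, 822, 822, 822, 822, 822, 822, 822, 822]
Key observation: The state at step 12, [822, 822, 822, 822, 822, 822, 822, 822, 822, 822, 822, 822], reappears at step 14: the system is in a cycle of period 2 from step 12 on.  Therefore the state at step 2020 equals the state at step 12 + ((2020 - 12) mod 2) = 12, which is [822, 822, 822, 822, 822, 822, 822, 822, 822, 822, 822, 822].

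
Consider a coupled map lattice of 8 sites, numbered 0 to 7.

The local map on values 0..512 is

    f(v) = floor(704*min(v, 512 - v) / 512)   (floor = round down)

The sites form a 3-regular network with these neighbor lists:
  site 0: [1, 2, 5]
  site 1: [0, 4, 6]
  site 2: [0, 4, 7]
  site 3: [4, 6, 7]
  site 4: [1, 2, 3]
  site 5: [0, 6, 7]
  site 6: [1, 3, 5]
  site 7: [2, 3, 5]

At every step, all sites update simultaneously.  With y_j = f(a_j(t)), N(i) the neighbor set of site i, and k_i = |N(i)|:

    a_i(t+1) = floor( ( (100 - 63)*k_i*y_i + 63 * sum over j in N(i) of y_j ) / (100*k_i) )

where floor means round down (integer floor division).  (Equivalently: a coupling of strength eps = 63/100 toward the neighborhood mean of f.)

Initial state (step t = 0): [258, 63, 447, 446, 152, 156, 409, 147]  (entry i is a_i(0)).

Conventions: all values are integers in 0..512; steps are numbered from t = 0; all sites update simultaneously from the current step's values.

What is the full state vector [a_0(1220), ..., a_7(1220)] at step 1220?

Simulating step by step:
t=0: [258, 63, 447, 446, 152, 156, 409, 147]
t=1: [210, 178, 192, 149, 132, 224, 134, 157]
t=2: [277, 227, 241, 197, 216, 258, 226, 242]
t=3: [327, 310, 322, 297, 301, 331, 310, 322]
t=4: [259, 274, 265, 283, 282, 258, 274, 265]
t=5: [341, 328, 335, 322, 322, 341, 328, 335]
t=6: [240, 250, 245, 255, 255, 240, 250, 245]
t=7: [333, 341, 337, 345, 345, 333, 341, 337]
t=8: [242, 236, 238, 232, 232, 242, 236, 238]
t=9: [329, 324, 326, 321, 321, 329, 324, 326]
t=10: [253, 257, 255, 259, 259, 253, 257, 255]
t=11: [348, 348, 348, 348, 348, 348, 348, 348]
t=12: [225, 225, 225, 225, 225, 225, 225, 225]
t=13: [309, 309, 309, 309, 309, 309, 309, 309]
t=14: [279, 279, 279, 279, 279, 279, 279, 279]
t=15: [320, 320, 320, 320, 320, 320, 320, 320]
t=16: [264, 264, 264, 264, 264, 264, 264, 264]
t=17: [341, 341, 341, 341, 341, 341, 341, 341]
t=18: [235, 235, 235, 235, 235, 235, 235, 235]
t=19: [323, 323, 323, 323, 323, 323, 323, 323]
t=20: [259, 259, 259, 259, 259, 259, 259, 259]
t=21: [347, 347, 347, 347, 347, 347, 347, 347]
t=22: [226, 226, 226, 226, 226, 226, 226, 226]
t=23: [310, 310, 310, 310, 310, 310, 310, 310]
t=24: [277, 277, 277, 277, 277, 277, 277, 277]
t=25: [323, 323, 323, 323, 323, 323, 323, 323]

Answer: [259, 259, 259, 259, 259, 259, 259, 259]
Key observation: The state at step 19, [323, 323, 323, 323, 323, 323, 323, 323], reappears at step 25: the system is in a cycle of period 6 from step 19 on.  Therefore the state at step 1220 equals the state at step 19 + ((1220 - 19) mod 6) = 20, which is [259, 259, 259, 259, 259, 259, 259, 259].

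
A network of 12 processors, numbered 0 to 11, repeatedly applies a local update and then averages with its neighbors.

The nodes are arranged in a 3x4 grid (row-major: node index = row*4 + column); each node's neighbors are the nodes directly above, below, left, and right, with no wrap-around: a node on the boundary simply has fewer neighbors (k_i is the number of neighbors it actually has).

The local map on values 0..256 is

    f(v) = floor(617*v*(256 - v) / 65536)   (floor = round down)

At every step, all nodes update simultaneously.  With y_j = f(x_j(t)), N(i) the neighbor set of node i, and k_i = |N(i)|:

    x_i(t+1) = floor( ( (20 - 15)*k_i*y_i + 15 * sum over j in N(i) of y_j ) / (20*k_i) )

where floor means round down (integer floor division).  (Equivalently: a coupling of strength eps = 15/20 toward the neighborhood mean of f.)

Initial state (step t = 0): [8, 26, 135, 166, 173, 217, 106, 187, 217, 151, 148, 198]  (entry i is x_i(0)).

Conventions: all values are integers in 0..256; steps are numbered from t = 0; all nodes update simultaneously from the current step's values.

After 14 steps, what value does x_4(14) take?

Simulating step by step:
t=0: [8, 26, 135, 166, 173, 217, 106, 187, 217, 151, 148, 198]
t=1: [76, 76, 124, 137, 77, 111, 131, 129, 126, 114, 139, 128]
t=2: [128, 140, 147, 153, 140, 143, 153, 153, 143, 152, 153, 153]
t=3: [152, 152, 149, 148, 152, 150, 149, 148, 150, 150, 148, 148]
t=4: [148, 148, 149, 150, 148, 148, 149, 150, 148, 149, 149, 150]
t=5: [150, 150, 149, 149, 150, 150, 149, 149, 150, 150, 149, 149]
t=6: [149, 149, 149, 150, 149, 149, 149, 150, 149, 149, 149, 150]
t=7: [150, 150, 149, 149, 150, 150, 149, 149, 150, 150, 149, 149]
t=8: [149, 149, 149, 150, 149, 149, 149, 150, 149, 149, 149, 150]
t=9: [150, 150, 149, 149, 150, 150, 149, 149, 150, 150, 149, 149]
t=10: [149, 149, 149, 150, 149, 149, 149, 150, 149, 149, 149, 150]
t=11: [150, 150, 149, 149, 150, 150, 149, 149, 150, 150, 149, 149]
t=12: [149, 149, 149, 150, 149, 149, 149, 150, 149, 149, 149, 150]
t=13: [150, 150, 149, 149, 150, 150, 149, 149, 150, 150, 149, 149]
t=14: [149, 149, 149, 150, 149, 149, 149, 150, 149, 149, 149, 150]

Answer: x_4(14) = 149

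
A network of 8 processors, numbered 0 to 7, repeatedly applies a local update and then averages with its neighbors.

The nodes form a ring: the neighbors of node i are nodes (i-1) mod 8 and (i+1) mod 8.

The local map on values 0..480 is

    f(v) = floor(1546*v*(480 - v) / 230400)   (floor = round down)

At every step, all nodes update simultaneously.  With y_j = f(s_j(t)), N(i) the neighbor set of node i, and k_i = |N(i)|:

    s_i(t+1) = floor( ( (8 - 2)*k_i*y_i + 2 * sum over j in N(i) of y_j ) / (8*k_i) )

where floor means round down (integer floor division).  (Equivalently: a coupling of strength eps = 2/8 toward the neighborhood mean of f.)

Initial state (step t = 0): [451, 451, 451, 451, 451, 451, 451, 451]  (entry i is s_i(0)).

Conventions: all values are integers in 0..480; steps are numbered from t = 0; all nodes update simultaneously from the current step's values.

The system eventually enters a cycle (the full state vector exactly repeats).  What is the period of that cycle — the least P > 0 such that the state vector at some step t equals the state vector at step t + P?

Simulating step by step:
t=0: [451, 451, 451, 451, 451, 451, 451, 451]
t=1: [87, 87, 87, 87, 87, 87, 87, 87]
t=2: [229, 229, 229, 229, 229, 229, 229, 229]
t=3: [385, 385, 385, 385, 385, 385, 385, 385]
t=4: [245, 245, 245, 245, 245, 245, 245, 245]
t=5: [386, 386, 386, 386, 386, 386, 386, 386]
t=6: [243, 243, 243, 243, 243, 243, 243, 243]
t=7: [386, 386, 386, 386, 386, 386, 386, 386]

Answer: 2
Key observation: The state at step 5, [386, 386, 386, 386, 386, 386, 386, 386], reappears at step 7 — and no state repeats earlier — so the cycle the system enters has period 2.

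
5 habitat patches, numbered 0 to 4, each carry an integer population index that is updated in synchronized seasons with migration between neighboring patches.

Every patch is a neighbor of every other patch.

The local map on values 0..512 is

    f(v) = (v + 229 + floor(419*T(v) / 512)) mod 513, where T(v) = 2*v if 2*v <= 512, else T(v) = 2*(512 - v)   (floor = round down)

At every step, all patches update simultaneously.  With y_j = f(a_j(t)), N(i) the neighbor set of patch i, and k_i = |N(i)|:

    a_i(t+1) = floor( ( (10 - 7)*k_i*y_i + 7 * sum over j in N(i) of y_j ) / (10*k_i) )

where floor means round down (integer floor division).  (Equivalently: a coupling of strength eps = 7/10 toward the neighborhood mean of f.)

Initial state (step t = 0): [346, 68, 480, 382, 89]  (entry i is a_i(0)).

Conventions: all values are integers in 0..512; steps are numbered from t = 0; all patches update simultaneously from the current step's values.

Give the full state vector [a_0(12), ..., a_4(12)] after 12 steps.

Simulating step by step:
t=0: [346, 68, 480, 382, 89]
t=1: [349, 359, 339, 347, 366]
t=2: [329, 328, 330, 329, 328]
t=3: [344, 344, 344, 344, 344]
t=4: [334, 334, 334, 334, 334]
t=5: [341, 341, 341, 341, 341]
t=6: [336, 336, 336, 336, 336]
t=7: [340, 340, 340, 340, 340]
t=8: [337, 337, 337, 337, 337]
t=9: [339, 339, 339, 339, 339]
t=10: [338, 338, 338, 338, 338]
t=11: [338, 338, 338, 338, 338]
t=12: [338, 338, 338, 338, 338]

Answer: [338, 338, 338, 338, 338]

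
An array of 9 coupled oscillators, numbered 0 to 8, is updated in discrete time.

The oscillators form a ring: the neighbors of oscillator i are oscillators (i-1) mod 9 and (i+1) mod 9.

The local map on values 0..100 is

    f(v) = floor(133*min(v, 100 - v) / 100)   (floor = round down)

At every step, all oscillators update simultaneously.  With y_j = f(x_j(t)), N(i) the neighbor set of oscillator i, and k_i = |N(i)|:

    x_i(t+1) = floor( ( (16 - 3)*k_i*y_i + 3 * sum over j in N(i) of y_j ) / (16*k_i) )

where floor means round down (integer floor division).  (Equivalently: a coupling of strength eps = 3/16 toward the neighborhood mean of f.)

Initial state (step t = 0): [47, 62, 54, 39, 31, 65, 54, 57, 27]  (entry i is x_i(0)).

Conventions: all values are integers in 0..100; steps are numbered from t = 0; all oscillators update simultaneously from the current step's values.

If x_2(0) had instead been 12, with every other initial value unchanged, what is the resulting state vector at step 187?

Simulating step by step:
t=0: [47, 62, 12, 39, 31, 65, 54, 57, 27]
t=1: [58, 47, 21, 46, 42, 46, 59, 55, 39]
t=2: [55, 58, 33, 57, 56, 59, 55, 57, 52]
t=3: [59, 54, 45, 55, 57, 54, 58, 57, 62]
t=4: [54, 60, 59, 58, 57, 60, 55, 56, 51]
t=5: [60, 53, 54, 55, 56, 53, 58, 58, 63]
t=6: [53, 61, 60, 59, 58, 60, 55, 54, 49]
t=7: [61, 52, 52, 54, 54, 53, 58, 61, 64]
t=8: [51, 61, 62, 61, 61, 61, 55, 51, 47]
t=9: [63, 52, 50, 50, 51, 51, 58, 64, 62]
t=10: [50, 61, 65, 65, 65, 64, 55, 48, 49]
t=11: [64, 51, 46, 46, 46, 48, 58, 62, 64]
t=12: [48, 62, 61, 61, 61, 62, 55, 50, 47]
t=13: [61, 51, 50, 51, 50, 50, 58, 64, 62]
t=14: [52, 63, 65, 65, 65, 64, 55, 48, 49]
t=15: [61, 50, 46, 46, 46, 48, 58, 62, 64]
t=16: [52, 64, 61, 61, 61, 62, 55, 50, 47]
t=17: [61, 48, 50, 51, 50, 50, 58, 64, 62]
t=18: [52, 62, 65, 65, 65, 64, 55, 48, 49]
t=19: [61, 50, 46, 46, 46, 48, 58, 62, 64]

Answer: [61, 50, 46, 46, 46, 48, 58, 62, 64]
Key observation: The state at step 15, [61, 50, 46, 46, 46, 48, 58, 62, 64], reappears at step 19: the system is in a cycle of period 4 from step 15 on.  Therefore the state at step 187 equals the state at step 15 + ((187 - 15) mod 4) = 15, which is [61, 50, 46, 46, 46, 48, 58, 62, 64].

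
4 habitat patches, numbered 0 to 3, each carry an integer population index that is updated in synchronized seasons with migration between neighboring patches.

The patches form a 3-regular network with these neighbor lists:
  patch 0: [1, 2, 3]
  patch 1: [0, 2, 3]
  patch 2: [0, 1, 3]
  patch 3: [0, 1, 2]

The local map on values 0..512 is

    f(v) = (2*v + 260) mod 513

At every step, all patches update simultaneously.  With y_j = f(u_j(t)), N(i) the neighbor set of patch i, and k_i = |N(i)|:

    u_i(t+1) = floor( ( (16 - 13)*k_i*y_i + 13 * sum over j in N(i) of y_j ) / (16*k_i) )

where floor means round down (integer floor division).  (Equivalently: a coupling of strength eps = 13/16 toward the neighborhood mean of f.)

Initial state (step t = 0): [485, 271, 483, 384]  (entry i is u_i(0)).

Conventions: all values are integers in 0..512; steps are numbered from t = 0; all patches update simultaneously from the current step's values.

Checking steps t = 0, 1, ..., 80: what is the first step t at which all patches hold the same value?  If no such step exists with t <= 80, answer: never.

Answer: 4
Key observation: Synchronization is absorbing here: once all patches are equal they stay equal, and step 4 is the first all-equal step.

Derivation:
t=0: [485, 271, 483, 384]  (not all equal)
t=1: [171, 164, 171, 188]  (not all equal)
t=2: [94, 95, 94, 91]  (not all equal)
t=3: [446, 446, 446, 447]  (not all equal)
t=4: [126, 126, 126, 126]  (all equal)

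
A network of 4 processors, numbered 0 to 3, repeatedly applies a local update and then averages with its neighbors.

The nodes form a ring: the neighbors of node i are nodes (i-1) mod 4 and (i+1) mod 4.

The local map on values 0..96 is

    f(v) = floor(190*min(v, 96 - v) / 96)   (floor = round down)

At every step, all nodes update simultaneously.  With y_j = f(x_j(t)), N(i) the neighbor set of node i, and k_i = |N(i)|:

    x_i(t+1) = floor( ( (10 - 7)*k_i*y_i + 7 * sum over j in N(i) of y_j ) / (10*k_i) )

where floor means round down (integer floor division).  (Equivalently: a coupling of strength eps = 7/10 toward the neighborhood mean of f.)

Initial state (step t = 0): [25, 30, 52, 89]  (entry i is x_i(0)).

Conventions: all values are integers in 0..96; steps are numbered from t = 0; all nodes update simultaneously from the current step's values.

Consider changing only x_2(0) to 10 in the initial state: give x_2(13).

Answer: x_2(13) = 39
Key observation: This trace re-runs the system from the modified initial state.

Derivation:
t=0: [25, 30, 10, 89]
t=1: [39, 41, 30, 27]
t=2: [70, 71, 64, 63]
t=3: [55, 54, 58, 59]
t=4: [78, 79, 77, 76]
t=5: [35, 35, 36, 36]
t=6: [69, 69, 70, 70]
t=7: [52, 52, 51, 51]
t=8: [87, 87, 88, 88]
t=9: [16, 16, 15, 15]
t=10: [30, 30, 29, 29]
t=11: [58, 58, 57, 57]
t=12: [75, 75, 76, 76]
t=13: [40, 40, 39, 39]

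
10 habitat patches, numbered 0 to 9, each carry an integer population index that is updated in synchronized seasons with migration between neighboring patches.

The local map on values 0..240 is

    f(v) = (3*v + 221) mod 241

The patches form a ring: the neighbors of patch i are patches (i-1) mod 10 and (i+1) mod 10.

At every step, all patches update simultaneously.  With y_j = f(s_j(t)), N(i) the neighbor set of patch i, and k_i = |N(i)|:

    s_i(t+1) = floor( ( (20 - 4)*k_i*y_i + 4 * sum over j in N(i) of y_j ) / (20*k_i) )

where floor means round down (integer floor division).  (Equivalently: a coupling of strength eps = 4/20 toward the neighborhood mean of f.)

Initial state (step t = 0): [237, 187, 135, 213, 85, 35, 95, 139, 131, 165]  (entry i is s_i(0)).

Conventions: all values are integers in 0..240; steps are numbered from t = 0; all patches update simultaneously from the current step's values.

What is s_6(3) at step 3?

Answer: s_6(3) = 70

Derivation:
t=0: [237, 187, 135, 213, 85, 35, 95, 139, 131, 165]
t=1: [196, 82, 134, 147, 210, 93, 43, 140, 144, 221]
t=2: [107, 203, 153, 170, 122, 38, 104, 155, 168, 154]
t=3: [78, 111, 169, 36, 94, 90, 70, 168, 42, 167]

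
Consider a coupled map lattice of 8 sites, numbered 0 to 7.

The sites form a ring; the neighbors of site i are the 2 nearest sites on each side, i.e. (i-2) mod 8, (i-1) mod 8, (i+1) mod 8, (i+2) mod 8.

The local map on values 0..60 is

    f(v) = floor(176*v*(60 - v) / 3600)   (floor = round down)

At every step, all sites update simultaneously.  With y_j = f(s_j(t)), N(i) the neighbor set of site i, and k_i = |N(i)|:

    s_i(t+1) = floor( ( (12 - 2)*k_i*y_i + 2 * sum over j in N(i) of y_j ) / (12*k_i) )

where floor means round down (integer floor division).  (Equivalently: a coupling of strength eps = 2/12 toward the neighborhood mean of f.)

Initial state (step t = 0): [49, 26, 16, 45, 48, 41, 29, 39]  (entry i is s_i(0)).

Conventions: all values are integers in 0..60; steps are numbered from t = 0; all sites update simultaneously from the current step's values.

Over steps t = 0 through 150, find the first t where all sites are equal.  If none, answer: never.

Simulating step by step:
t=0: [49, 26, 16, 45, 48, 41, 29, 39]  (not all equal)
t=1: [28, 41, 33, 33, 29, 37, 41, 39]  (not all equal)
t=2: [42, 38, 42, 42, 42, 41, 38, 40]  (not all equal)
t=3: [36, 39, 36, 36, 36, 37, 39, 38]  (not all equal)
t=4: [41, 40, 41, 41, 41, 41, 40, 40]  (not all equal)
t=5: [38, 38, 38, 38, 38, 38, 38, 38]  (all equal)

Answer: 5
Key observation: Synchronization is absorbing here: once all sites are equal they stay equal, and step 5 is the first all-equal step.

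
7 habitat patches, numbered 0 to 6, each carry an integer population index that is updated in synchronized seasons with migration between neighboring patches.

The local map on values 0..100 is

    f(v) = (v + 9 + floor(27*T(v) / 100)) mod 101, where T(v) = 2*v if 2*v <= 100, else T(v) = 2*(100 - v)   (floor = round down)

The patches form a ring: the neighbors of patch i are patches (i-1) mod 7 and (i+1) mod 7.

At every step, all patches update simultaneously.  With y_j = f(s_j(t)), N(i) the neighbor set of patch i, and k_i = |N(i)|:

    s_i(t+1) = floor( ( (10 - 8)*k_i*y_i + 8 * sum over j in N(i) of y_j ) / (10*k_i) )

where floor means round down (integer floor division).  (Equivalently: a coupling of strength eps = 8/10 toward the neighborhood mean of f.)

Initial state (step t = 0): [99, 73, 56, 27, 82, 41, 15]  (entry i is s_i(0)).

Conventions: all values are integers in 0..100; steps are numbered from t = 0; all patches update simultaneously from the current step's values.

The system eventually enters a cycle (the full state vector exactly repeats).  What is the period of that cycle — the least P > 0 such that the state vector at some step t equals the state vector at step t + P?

Answer: 3
Key observation: The state at step 19, [39, 39, 48, 53, 58, 53, 48], reappears at step 22 — and no state repeats earlier — so the cycle the system enters has period 3.

Derivation:
t=0: [99, 73, 56, 27, 82, 41, 15]
t=1: [52, 57, 76, 85, 68, 67, 38]
t=2: [79, 91, 55, 76, 56, 83, 85]
t=3: [21, 75, 57, 89, 56, 35, 39]
t=4: [74, 71, 57, 71, 43, 75, 55]
t=5: [92, 93, 93, 84, 91, 84, 95]
t=6: [4, 4, 2, 2, 0, 3, 2]
t=7: [13, 13, 13, 10, 11, 11, 13]
t=8: [29, 29, 27, 26, 24, 26, 27]
t=9: [51, 51, 50, 47, 48, 47, 50]
t=10: [86, 86, 84, 83, 81, 83, 84]
t=11: [0, 0, 0, 40, 20, 40, 0]
t=12: [9, 9, 33, 33, 63, 33, 33]
t=13: [36, 36, 44, 71, 65, 71, 44]
t=14: [68, 68, 78, 86, 94, 86, 78]
t=15: [95, 95, 57, 41, 1, 41, 57]
t=16: [38, 38, 48, 54, 59, 54, 48]
t=17: [73, 73, 78, 86, 87, 86, 78]
t=18: [96, 96, 58, 40, 1, 40, 58]
t=19: [39, 39, 48, 53, 58, 53, 48]
t=20: [74, 74, 78, 85, 87, 85, 78]
t=21: [97, 97, 58, 40, 1, 40, 58]
t=22: [39, 39, 48, 53, 58, 53, 48]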